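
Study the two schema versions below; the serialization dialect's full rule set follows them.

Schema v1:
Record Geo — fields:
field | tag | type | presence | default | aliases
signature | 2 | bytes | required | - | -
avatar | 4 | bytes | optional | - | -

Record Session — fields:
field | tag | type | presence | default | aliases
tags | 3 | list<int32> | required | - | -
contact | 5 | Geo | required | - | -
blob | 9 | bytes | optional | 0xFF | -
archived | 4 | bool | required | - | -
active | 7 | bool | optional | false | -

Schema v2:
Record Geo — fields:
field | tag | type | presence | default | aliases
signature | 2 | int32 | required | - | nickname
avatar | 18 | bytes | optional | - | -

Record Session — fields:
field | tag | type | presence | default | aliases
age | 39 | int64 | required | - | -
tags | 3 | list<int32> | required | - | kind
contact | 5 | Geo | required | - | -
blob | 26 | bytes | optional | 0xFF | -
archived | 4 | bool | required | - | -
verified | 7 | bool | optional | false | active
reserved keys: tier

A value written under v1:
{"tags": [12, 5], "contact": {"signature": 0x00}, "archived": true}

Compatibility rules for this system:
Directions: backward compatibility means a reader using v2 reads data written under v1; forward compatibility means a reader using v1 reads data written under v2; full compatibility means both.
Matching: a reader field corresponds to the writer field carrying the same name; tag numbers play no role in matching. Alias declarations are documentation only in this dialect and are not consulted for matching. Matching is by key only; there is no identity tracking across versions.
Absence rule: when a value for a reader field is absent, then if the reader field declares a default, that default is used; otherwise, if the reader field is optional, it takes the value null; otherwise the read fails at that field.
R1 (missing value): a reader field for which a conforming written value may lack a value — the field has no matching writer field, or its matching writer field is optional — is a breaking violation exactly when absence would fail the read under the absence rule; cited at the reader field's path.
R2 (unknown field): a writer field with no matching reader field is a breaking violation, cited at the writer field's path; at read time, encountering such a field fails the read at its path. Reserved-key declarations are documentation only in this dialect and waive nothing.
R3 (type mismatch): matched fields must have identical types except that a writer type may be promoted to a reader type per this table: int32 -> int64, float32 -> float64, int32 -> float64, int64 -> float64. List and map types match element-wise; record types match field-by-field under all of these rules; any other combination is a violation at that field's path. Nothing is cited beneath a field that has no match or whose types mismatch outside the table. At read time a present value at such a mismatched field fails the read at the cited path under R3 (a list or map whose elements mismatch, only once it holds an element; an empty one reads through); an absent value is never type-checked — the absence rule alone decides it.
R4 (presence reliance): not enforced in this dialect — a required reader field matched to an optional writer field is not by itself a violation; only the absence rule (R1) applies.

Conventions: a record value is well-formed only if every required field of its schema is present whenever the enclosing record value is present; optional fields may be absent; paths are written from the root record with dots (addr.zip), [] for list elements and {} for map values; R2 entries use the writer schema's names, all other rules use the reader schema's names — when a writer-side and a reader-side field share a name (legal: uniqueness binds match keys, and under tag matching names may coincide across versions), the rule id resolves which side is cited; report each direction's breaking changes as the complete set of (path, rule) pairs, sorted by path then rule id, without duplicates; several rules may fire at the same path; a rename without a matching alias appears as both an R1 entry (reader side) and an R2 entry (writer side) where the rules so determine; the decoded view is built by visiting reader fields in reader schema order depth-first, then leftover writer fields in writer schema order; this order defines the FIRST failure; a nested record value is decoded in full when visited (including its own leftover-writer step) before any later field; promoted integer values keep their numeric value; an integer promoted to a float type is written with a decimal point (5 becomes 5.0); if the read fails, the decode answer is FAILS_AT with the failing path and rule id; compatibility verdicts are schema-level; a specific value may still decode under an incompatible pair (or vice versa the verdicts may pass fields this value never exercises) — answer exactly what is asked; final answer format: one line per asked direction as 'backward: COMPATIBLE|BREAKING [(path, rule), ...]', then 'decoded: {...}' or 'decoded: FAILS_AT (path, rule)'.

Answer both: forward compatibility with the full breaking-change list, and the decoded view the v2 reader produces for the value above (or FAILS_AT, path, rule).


arrows below run writer -> reader for Session
checking forward for Session: reader v1 against writer v2:
  tags: paired with writer tags (list<int32> -> list<int32>; writer required)
  contact: paired with writer contact (Geo -> Geo; writer required)
  blob: paired with writer blob (bytes -> bytes; writer optional)
  archived: paired with writer archived (bool -> bool; writer required)
  active has no writer counterpart
  leftover writer field: age
  leftover writer field: verified
  contact.signature: paired with writer contact.signature (int32 -> bytes; writer required)
  contact.avatar: paired with writer contact.avatar (bytes -> bytes; writer optional)
  rule R2 violated at age
  rule R3 violated at contact.signature
  rule R2 violated at verified
  forward on Session therefore BREAKING (3)
migrating the Session value to v2:
  read fails at age under R1 (no fill)
  => FAILS_AT (age, R1)
diffs on Session not affecting the asked answer:
  field avatar in record Geo: tag 4 changed to 18 -> no rule fires on it in Session's dialect; the asked verdict holds
  field blob in record Session: tag 9 changed to 26 -> no rule fires on it in Session's dialect; the asked verdict holds

forward: BREAKING [(age, R2), (contact.signature, R3), (verified, R2)]; decoded: FAILS_AT (age, R1)


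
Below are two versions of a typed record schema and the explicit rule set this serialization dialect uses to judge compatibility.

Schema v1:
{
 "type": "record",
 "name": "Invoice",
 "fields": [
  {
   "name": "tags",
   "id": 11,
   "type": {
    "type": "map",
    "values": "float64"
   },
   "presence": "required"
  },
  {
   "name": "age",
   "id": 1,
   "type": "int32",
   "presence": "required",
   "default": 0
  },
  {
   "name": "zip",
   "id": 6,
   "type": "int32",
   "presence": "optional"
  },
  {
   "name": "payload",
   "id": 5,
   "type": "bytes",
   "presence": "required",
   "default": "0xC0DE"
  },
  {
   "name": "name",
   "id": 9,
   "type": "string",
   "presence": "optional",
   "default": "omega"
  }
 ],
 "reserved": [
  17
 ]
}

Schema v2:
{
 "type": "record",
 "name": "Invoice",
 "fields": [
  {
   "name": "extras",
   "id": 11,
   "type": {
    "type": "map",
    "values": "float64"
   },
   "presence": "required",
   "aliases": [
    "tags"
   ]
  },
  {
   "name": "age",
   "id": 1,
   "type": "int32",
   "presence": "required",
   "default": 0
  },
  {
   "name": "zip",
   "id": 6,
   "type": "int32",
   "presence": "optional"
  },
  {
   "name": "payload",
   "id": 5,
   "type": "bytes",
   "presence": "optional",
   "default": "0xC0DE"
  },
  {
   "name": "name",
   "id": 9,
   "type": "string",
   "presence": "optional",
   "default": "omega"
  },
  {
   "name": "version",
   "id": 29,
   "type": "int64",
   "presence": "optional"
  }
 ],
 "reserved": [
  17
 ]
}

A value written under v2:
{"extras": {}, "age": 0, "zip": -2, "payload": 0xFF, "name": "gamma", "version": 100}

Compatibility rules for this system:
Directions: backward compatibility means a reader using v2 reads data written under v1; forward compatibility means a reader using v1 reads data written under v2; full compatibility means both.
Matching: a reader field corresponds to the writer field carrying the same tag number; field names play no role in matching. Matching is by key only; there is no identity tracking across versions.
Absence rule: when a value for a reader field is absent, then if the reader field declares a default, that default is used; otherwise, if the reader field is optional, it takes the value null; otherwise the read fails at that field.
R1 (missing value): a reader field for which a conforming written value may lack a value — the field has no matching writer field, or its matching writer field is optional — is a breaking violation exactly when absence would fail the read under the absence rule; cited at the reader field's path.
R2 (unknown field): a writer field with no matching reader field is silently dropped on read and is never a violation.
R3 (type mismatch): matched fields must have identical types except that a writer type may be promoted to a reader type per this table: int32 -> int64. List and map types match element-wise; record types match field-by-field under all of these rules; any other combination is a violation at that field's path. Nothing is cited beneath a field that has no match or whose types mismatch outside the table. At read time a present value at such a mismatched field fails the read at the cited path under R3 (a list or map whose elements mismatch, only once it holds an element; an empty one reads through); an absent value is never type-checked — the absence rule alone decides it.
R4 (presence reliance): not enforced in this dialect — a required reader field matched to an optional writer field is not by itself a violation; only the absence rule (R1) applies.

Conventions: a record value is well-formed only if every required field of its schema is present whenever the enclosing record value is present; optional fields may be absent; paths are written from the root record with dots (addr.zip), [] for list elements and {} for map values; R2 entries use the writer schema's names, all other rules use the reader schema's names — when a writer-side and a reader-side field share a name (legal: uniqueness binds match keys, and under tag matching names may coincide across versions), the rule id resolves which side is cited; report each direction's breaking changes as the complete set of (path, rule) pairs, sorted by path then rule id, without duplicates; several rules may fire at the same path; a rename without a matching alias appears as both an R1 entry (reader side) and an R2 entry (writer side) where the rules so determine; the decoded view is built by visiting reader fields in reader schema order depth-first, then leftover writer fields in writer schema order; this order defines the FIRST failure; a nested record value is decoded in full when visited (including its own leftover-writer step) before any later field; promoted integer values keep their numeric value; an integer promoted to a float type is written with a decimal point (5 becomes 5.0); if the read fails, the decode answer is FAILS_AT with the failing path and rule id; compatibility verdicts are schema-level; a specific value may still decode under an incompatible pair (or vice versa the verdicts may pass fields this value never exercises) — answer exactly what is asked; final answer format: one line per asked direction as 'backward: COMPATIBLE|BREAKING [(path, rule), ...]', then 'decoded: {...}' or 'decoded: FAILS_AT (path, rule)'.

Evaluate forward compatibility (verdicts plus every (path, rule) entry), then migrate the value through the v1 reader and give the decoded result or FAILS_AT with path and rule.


each type pair in Invoice: writer, then reader
forward for Invoice (reader v1, writer v2):
  tags: paired with writer extras (map<string, float64> -> map<string, float64>; writer required)
  age: paired with writer age (int32 -> int32; writer required)
  zip: paired with writer zip (int32 -> int32; writer optional)
  payload: paired with writer payload (bytes -> bytes; writer optional)
  name: paired with writer name (string -> string; writer optional)
  writer version: unknown to reader
  => no violations; forward on Invoice: COMPATIBLE
decode walk for Invoice under reader schema v1:
  tags := {} (from writer extras)
  age := 0
  zip := -2
  payload := 0xFF
  name := "gamma"
  writer version: no reader field; dropped
  => decoded: {"tags": {}, "age": 0, "zip": -2, "payload": 0xFF, "name": "gamma"}
the other Invoice changes do not affect what is asked:
  renamed field tags to extras in record Invoice (alias tags declared on the renamed field) -> no rule fires on it in Invoice's dialect; the asked verdict holds
  field payload in record Invoice: required changed to optional -> no rule fires on it in Invoice's dialect; the asked verdict holds
  added field version to record Invoice: optional int64, tag 29 (in v2 it sits last) -> no rule fires on it in Invoice's dialect; the asked verdict holds

forward: COMPATIBLE []; decoded: {"tags": {}, "age": 0, "zip": -2, "payload": 0xFF, "name": "gamma"}


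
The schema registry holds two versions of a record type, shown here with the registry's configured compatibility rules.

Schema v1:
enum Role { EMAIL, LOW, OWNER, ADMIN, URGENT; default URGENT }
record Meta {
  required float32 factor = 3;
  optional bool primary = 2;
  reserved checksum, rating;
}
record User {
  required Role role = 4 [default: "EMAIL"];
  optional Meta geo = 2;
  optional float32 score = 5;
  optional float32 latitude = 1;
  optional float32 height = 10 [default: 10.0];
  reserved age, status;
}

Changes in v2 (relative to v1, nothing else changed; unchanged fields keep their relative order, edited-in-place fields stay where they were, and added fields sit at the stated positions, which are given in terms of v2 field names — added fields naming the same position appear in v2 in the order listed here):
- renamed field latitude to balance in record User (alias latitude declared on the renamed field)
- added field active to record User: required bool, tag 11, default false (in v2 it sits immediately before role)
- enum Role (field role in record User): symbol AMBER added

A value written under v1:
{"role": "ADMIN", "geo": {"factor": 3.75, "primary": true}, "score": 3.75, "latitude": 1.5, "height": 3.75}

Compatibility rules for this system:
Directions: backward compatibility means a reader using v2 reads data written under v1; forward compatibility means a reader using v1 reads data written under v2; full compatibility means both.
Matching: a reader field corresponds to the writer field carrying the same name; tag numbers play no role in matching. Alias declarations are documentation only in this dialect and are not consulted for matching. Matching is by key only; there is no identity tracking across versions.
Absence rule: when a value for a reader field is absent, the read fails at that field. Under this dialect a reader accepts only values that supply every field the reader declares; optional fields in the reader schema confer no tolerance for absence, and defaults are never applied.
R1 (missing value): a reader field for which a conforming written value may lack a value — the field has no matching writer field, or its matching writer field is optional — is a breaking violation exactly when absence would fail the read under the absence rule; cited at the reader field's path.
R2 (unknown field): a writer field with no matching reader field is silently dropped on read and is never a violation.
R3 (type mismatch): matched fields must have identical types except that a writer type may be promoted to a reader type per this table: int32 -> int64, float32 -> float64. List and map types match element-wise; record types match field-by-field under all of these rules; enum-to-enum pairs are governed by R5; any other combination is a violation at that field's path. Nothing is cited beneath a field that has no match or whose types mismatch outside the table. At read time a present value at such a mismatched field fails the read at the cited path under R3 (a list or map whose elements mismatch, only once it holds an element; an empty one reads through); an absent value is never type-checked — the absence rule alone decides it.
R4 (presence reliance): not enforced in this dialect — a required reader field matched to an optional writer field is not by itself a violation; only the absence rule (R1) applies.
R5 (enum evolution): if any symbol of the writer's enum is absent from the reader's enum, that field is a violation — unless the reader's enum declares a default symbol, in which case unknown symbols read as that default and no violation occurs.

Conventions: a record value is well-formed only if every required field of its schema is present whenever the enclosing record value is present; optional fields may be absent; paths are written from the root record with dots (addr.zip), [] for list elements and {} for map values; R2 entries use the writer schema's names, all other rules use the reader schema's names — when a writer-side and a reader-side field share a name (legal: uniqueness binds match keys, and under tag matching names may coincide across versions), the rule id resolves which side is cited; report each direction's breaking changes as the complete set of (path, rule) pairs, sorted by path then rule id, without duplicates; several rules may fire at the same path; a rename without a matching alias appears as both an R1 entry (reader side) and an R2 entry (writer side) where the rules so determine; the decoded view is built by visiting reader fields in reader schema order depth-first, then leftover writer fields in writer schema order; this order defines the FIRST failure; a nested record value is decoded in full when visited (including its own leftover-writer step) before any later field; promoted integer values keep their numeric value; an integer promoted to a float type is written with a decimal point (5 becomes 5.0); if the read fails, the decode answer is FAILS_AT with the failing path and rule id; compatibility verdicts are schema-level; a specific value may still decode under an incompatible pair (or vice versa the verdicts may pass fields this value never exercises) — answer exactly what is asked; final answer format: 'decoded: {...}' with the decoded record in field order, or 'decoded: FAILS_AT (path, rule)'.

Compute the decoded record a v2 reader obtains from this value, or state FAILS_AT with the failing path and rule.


decoded: FAILS_AT (active, R1)

each type pair in User: writer, then reader
decoding the User value with the v2 reader:
  read fails at active under R1 (no fill)
  => FAILS_AT (active, R1)
remaining User differences; none change what is asked:
  renamed field latitude to balance in record User (alias latitude declared on the renamed field) -> matters for User compatibility verdicts, not for this value's decode
  enum Role (field role in record User): symbol AMBER added -> triggers nothing under the printed rules; the User answer is the same either way


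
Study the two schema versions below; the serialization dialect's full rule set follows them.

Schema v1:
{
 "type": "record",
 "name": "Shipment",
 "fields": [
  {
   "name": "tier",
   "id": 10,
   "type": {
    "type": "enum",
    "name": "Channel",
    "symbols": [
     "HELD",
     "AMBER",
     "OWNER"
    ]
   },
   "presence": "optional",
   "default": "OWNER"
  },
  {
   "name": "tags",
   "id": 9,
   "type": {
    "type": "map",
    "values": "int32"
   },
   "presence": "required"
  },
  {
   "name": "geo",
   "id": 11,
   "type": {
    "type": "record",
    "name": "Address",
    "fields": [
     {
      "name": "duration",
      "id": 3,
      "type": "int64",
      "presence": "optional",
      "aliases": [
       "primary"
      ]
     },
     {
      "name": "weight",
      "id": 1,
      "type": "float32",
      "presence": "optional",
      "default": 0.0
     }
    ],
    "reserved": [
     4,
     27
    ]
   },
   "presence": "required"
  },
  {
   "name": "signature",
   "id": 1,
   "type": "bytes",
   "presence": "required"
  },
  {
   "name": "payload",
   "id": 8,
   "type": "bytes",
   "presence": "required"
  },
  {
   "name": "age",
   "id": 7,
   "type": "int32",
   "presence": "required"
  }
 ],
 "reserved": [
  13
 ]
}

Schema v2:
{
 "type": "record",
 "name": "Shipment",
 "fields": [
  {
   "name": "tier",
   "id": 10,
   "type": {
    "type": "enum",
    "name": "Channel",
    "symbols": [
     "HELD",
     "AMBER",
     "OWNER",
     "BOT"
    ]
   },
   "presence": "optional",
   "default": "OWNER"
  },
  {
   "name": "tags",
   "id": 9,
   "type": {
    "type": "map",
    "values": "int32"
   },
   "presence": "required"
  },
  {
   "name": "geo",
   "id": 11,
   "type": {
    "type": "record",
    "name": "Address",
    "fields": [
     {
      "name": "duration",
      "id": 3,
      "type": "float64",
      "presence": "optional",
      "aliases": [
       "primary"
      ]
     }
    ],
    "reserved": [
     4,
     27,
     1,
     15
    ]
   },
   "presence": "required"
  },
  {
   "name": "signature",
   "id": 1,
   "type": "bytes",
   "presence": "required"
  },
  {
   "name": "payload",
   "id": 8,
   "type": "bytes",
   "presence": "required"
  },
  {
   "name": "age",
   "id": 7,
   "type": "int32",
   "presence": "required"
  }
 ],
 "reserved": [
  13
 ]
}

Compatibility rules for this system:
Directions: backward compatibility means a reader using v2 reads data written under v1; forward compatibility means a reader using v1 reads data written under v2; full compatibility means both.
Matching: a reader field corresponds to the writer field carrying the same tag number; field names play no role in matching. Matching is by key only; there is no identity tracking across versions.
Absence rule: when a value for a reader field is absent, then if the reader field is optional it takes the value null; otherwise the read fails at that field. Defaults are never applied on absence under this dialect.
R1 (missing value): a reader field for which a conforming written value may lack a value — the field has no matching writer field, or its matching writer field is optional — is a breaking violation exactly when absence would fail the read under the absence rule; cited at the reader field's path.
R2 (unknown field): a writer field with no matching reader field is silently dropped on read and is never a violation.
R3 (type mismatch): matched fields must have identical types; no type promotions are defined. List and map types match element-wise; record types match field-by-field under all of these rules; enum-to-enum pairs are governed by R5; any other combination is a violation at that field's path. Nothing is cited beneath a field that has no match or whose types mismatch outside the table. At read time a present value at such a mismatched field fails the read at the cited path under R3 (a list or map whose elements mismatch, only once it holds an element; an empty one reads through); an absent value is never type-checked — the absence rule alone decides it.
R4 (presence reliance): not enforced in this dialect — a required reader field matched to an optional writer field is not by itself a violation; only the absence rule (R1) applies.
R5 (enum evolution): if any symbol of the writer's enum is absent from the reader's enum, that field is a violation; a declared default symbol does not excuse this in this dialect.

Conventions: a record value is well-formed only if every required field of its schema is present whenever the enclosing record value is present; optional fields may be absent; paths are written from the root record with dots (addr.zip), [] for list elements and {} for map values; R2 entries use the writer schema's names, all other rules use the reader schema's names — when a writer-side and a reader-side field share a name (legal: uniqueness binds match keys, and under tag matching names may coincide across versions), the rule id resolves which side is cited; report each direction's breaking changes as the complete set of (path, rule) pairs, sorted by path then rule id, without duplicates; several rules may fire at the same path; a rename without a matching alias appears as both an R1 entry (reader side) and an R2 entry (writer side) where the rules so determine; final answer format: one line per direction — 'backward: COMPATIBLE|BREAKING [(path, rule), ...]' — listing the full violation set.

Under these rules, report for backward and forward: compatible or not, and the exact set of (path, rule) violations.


backward: BREAKING [(geo.duration, R3)]; forward: BREAKING [(geo.duration, R3), (tier, R5)]

arrows below run writer -> reader for Shipment
checking backward for Shipment: reader v2 against writer v1:
  writer optional, Channel -> Channel: reader tier maps from writer tier
  writer required, map<string, int32> -> map<string, int32>: reader tags maps from writer tags
  writer required, Address -> Address: reader geo maps from writer geo
  writer required, bytes -> bytes: reader signature maps from writer signature
  writer required, bytes -> bytes: reader payload maps from writer payload
  writer required, int32 -> int32: reader age maps from writer age
  writer optional, int64 -> float64: reader geo.duration maps from writer geo.duration
  geo.weight (writer side), unknown to reader
  R3 fires at geo.duration
  backward on Shipment therefore BREAKING (1)
checking forward for Shipment: reader v1 against writer v2:
  writer optional, Channel -> Channel: reader tier maps from writer tier
  writer required, map<string, int32> -> map<string, int32>: reader tags maps from writer tags
  writer required, Address -> Address: reader geo maps from writer geo
  writer required, bytes -> bytes: reader signature maps from writer signature
  writer required, bytes -> bytes: reader payload maps from writer payload
  writer required, int32 -> int32: reader age maps from writer age
  writer optional, float64 -> int64: reader geo.duration maps from writer geo.duration
  geo.weight: no writer match
  R3 fires at geo.duration
  R5 fires at tier
  forward on Shipment therefore BREAKING (2)


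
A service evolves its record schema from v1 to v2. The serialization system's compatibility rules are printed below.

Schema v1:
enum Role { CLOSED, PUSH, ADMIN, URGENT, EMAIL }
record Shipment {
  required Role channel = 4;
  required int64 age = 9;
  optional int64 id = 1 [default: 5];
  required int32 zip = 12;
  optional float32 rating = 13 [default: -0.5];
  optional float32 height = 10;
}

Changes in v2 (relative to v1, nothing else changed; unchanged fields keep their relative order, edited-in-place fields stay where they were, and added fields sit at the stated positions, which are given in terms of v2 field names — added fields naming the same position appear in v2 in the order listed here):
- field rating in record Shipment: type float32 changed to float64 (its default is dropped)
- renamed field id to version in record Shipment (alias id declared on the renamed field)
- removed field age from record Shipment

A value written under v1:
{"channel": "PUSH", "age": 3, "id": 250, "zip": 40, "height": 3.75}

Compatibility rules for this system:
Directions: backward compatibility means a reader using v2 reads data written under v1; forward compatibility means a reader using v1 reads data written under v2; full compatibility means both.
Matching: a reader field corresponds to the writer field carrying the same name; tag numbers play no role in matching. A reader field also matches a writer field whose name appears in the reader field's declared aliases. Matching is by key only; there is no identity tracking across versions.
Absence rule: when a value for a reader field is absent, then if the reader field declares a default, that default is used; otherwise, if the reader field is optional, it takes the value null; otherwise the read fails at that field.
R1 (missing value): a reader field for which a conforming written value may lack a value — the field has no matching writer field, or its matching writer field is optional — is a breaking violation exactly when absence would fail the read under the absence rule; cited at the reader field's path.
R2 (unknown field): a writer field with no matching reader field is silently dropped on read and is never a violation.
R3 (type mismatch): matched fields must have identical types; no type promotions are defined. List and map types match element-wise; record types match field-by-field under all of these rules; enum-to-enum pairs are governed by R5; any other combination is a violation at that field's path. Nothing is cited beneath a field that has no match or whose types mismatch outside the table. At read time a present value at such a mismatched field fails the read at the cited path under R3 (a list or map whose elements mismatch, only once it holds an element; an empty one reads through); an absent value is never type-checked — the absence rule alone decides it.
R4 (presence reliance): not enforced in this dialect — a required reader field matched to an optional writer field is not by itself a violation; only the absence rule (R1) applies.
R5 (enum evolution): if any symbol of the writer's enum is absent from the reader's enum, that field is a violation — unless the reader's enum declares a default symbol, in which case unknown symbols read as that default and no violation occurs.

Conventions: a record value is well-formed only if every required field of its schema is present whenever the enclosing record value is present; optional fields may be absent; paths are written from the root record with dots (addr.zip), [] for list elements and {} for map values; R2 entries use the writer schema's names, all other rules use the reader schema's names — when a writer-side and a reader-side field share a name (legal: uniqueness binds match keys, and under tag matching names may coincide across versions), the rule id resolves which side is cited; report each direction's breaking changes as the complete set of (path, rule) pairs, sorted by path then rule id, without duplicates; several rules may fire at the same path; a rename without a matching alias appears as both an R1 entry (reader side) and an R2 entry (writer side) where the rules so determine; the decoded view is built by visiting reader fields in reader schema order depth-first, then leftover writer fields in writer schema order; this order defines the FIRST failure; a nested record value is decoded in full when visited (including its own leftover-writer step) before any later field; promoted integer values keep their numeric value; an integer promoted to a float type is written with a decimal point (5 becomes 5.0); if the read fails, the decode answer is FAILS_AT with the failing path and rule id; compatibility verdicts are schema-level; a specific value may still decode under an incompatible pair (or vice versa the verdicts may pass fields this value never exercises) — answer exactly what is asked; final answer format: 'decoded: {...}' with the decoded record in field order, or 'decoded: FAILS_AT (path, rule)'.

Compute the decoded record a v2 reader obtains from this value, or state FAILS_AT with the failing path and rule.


in Shipment below, arrows point writer -> reader
decoding the Shipment value with the v2 reader:
  channel := "PUSH"
  version := 250 (from writer id)
  zip := 40
  rating := null (not supplied -> null)
  height := 3.75
  writer age: unmatched, discarded
  => decoded: {"channel": "PUSH", "version": 250, "zip": 40, "rating": null, "height": 3.75}

decoded: {"channel": "PUSH", "version": 250, "zip": 40, "rating": null, "height": 3.75}


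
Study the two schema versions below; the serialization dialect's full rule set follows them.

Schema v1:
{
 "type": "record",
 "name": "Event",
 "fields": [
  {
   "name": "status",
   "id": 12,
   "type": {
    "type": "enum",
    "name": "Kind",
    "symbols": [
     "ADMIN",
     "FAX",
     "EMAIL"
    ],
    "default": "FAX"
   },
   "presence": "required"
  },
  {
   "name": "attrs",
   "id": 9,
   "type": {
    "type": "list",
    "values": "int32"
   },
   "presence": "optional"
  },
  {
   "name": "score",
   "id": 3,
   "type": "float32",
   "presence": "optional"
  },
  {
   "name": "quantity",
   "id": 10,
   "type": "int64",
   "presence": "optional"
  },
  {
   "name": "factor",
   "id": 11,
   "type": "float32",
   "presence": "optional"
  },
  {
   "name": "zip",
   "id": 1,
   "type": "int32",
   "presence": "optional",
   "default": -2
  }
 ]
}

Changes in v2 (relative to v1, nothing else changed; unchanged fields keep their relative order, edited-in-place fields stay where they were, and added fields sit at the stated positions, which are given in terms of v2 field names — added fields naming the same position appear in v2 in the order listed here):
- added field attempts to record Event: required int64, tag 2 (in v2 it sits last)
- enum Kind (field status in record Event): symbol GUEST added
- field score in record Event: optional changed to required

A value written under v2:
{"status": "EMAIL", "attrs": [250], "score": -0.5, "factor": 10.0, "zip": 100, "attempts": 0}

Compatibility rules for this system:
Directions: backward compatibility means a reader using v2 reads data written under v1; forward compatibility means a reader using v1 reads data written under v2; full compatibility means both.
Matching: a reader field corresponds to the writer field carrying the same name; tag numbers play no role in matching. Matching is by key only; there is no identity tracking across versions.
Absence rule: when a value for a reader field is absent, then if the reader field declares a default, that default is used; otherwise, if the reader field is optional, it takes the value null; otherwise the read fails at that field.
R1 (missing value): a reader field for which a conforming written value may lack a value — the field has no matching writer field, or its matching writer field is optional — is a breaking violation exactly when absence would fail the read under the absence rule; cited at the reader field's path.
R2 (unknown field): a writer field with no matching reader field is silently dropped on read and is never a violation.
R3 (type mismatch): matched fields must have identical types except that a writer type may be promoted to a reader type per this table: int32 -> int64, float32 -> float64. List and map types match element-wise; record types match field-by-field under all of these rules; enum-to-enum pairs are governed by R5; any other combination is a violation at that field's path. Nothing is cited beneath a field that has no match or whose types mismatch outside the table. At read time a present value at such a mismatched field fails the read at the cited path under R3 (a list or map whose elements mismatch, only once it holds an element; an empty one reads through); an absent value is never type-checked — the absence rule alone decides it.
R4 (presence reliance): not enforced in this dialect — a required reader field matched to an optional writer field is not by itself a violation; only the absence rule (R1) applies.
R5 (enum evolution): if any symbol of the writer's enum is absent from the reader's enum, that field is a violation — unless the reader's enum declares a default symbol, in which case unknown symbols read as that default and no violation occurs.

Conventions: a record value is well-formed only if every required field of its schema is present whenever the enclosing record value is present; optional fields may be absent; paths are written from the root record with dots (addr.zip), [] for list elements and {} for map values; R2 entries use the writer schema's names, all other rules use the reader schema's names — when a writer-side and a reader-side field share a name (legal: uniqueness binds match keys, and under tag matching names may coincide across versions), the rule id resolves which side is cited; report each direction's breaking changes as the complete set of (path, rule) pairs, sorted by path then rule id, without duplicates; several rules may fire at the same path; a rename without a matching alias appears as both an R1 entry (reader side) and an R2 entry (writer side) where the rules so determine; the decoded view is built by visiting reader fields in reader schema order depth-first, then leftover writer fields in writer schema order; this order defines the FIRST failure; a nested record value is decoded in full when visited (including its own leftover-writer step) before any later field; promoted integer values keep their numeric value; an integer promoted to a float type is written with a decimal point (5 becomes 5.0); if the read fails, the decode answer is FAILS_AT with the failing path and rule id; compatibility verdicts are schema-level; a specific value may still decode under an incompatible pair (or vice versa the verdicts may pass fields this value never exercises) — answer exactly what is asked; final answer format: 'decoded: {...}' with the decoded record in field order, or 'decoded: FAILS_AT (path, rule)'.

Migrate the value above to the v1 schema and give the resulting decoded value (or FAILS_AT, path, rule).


arrows below run writer -> reader for Event
decode (reader v1):
  status := "EMAIL"
  attrs := [250]
  score := -0.5
  quantity := null (absent, optional -> null)
  factor := 10.0
  zip := 100
  writer attempts: unknown -> dropped
  => decoded: {"status": "EMAIL", "attrs": [250], "score": -0.5, "quantity": null, "factor": 10.0, "zip": 100}
remaining Event differences; none change what is asked:
  added field attempts to record Event: required int64, tag 2 (in v2 it sits last) -> affects the rule determinations only; this particular Event value decodes identically
  enum Kind (field status in record Event): symbol GUEST added -> fires no rule on Event under this dialect and leaves the result unchanged
  field score in record Event: optional changed to required -> affects the rule determinations only; this particular Event value decodes identically

decoded: {"status": "EMAIL", "attrs": [250], "score": -0.5, "quantity": null, "factor": 10.0, "zip": 100}


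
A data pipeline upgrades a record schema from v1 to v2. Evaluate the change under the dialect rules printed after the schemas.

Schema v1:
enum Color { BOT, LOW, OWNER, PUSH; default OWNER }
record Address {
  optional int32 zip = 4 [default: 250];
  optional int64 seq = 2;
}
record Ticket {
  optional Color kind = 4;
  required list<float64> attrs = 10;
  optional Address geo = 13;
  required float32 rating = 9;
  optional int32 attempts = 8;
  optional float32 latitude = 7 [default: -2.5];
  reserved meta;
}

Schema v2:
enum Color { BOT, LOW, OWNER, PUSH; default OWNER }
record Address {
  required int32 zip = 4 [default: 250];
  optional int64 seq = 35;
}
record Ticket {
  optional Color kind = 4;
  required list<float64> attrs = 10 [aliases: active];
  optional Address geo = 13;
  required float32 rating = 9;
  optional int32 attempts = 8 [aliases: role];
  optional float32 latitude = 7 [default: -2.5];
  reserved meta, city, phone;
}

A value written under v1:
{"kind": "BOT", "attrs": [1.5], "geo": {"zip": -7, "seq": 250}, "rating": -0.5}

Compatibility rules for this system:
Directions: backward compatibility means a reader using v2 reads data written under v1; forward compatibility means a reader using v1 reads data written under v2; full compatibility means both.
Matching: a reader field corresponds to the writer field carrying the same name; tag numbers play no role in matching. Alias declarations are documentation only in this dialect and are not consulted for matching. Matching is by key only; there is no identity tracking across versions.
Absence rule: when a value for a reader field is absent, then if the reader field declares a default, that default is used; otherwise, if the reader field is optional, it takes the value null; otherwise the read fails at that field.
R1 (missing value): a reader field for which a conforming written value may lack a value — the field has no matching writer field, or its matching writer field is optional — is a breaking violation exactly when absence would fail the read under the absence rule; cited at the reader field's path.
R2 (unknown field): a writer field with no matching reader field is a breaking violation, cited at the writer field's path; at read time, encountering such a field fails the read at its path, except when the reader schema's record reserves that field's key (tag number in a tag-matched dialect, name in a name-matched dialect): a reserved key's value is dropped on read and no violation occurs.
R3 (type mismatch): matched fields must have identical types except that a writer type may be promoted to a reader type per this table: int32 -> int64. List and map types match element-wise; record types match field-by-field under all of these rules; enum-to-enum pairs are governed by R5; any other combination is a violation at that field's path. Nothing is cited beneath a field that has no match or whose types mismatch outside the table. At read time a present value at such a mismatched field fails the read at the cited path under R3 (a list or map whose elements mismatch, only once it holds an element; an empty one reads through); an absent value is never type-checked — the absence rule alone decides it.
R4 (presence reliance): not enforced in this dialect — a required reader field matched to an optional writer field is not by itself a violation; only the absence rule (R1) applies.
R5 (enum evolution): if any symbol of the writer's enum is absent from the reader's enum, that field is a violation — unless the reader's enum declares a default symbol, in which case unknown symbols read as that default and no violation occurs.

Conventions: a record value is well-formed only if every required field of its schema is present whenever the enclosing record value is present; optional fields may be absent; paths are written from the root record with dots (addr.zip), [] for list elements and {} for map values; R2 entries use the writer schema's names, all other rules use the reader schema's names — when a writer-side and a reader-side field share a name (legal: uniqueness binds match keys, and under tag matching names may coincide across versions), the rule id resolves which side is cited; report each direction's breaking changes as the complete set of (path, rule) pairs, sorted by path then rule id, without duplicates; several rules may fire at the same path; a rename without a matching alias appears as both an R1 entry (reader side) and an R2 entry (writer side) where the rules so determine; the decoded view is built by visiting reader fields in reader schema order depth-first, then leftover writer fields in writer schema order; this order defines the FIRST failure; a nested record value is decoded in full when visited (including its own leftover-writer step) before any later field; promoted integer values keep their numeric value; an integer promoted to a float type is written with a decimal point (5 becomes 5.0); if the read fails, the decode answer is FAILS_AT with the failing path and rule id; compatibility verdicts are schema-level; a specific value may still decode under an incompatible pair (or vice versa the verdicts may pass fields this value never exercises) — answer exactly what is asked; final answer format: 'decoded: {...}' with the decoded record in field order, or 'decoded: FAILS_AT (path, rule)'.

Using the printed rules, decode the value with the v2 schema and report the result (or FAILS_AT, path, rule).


decoded: {"kind": "BOT", "attrs": [1.5], "geo": {"zip": -7, "seq": 250}, "rating": -0.5, "attempts": null, "latitude": -2.5}

the writer's type comes first in each Ticket pair
decode walk for Ticket under reader schema v2:
  kind := "BOT"
  attrs := [1.5]
  geo.zip := -7
  geo.seq := 250
  rating := -0.5
  attempts := null (not supplied -> null)
  latitude := -2.5 (no value, default fills)
  => decoded: {"kind": "BOT", "attrs": [1.5], "geo": {"zip": -7, "seq": 250}, "rating": -0.5, "attempts": null, "latitude": -2.5}
diffs on Ticket not affecting the asked answer:
  field zip in record Address: optional changed to required -> fires no rule on Ticket under this dialect and leaves the result unchanged
  field seq in record Address: tag 2 changed to 35 -> fires no rule on Ticket under this dialect and leaves the result unchanged
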